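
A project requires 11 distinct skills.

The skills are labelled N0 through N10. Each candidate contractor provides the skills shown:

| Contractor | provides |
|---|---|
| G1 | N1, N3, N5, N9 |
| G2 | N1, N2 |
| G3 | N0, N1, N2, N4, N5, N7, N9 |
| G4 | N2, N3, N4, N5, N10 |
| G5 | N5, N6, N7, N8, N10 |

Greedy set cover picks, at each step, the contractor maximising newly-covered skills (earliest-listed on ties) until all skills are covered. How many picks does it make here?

3

Greedy: pick G3 (covers 7 new) → pick G5 (covers 3 new) → pick G1 (covers 1 new). Total picks: 3.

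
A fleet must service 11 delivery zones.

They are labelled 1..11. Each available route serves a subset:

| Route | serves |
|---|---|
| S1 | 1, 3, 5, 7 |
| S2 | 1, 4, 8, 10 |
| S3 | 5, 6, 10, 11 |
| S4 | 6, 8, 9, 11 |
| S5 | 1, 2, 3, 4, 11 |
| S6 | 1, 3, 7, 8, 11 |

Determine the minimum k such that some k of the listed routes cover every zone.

4

Take {S3, S4, S5, S6}. Their union is {1, 2, 3, 4, 5, 6, 7, 8, 9, 10, 11}, which is all 11 zones.
No 3 of the 6 routes cover everything (all 20 combinations miss at least one zone), so 4 is optimal.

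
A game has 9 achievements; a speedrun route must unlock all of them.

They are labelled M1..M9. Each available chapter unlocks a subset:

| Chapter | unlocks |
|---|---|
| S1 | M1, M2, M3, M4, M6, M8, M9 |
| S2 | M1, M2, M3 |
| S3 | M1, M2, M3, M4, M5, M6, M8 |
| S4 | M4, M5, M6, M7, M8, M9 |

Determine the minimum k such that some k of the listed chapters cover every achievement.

2

S3 and S4 together: S3 ∪ S4 = {M1, M2, M3, M4, M5, M6, M7, M8, M9} — every achievement is covered.
No single chapter has all 9 achievements (the largest, S1, has 7), so 2 is optimal.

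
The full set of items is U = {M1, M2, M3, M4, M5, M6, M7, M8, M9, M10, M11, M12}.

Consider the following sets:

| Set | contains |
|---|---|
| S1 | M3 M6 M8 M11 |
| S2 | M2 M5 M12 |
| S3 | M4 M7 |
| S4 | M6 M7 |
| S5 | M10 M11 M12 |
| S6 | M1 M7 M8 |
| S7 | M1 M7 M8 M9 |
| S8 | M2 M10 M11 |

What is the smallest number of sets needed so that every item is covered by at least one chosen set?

S1 and S2 and S3 and S5 and S7 together: S1 ∪ S2 ∪ S3 ∪ S5 ∪ S7 = {M1, M2, M3, M4, M5, M6, M7, M8, M9, M10, M11, M12} — every item is covered.
No 4 of the 8 sets cover everything (all 70 combinations miss at least one item), so 5 is optimal.

5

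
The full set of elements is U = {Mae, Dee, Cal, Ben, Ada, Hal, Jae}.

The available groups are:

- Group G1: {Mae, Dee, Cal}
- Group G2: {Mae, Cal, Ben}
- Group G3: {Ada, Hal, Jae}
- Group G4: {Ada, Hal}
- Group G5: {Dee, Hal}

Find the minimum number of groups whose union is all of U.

G2, G3, and G5 cover everything between them: the union {Mae, Dee, Cal, Ben, Ada, Hal, Jae} is all of U.
Each group has at most 3 elements, and 2·3 = 6 < 7 — so at least 3 groups are needed, and 3 is optimal.

3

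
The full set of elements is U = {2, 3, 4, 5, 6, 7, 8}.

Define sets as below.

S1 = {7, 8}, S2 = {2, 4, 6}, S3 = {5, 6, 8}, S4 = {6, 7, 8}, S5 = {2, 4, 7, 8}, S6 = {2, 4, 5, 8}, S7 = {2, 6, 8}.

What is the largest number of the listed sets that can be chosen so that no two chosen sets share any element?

2

S1, S2 are pairwise disjoint (S1={7,8}; S2={2,4,6}).
Every remaining set overlaps one of these, and no 3 of the listed sets are pairwise disjoint, so 2 is the maximum.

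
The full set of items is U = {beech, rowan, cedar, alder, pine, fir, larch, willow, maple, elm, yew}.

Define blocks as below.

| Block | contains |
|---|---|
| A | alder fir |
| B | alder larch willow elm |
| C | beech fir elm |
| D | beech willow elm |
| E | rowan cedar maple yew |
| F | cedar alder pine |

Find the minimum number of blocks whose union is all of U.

B and C and E and F together: B ∪ C ∪ E ∪ F = {beech, rowan, cedar, alder, pine, fir, larch, willow, maple, elm, yew} — every item is covered.
Only F contains pine, so F is forced; the remaining 8 items need at least 3 more blocks (each remaining block adds at most 3) — so at least 4 blocks are needed, and 4 is optimal.

4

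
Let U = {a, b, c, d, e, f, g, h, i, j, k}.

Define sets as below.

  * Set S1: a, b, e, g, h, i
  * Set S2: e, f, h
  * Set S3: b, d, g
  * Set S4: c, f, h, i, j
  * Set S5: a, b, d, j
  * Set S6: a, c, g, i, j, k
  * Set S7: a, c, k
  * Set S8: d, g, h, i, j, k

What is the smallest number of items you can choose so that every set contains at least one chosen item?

3

Take T = {c, d, e}. Each listed set contains at least one of these, so T is a hitting set of size 3.
The sets S2, S3, S7 are pairwise disjoint, so any hitting set needs a separate item for each — at least 3. Hence 3 is optimal.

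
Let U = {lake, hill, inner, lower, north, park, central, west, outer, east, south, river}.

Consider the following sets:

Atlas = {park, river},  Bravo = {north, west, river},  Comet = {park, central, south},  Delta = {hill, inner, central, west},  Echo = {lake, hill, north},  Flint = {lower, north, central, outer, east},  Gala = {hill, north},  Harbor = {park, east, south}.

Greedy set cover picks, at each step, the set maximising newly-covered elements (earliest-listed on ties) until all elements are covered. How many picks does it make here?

5

Greedy: pick Flint (covers 5 new) → pick Delta (covers 3 new) → pick Atlas (covers 2 new) → pick Comet (covers 1 new) → pick Echo (covers 1 new). Total picks: 5.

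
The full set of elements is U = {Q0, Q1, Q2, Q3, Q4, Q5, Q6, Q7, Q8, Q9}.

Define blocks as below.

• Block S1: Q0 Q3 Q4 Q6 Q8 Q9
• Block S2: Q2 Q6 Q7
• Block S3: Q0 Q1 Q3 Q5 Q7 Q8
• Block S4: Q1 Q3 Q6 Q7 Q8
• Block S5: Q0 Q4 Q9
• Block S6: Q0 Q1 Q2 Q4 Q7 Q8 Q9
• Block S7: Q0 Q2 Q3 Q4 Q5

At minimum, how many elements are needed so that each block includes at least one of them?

The 2 elements {Q4, Q7} hit every block.
The blocks S2, S5 are pairwise disjoint, so any hitting set needs a separate element for each — at least 2. Hence 2 is optimal.

2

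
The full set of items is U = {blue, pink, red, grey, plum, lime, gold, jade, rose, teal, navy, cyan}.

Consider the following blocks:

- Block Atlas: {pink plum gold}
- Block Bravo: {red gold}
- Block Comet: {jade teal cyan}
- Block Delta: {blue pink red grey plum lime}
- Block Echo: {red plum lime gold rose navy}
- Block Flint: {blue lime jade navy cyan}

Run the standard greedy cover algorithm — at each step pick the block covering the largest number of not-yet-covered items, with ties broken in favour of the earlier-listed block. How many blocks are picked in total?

Greedy: pick Delta (covers 6 new) → pick Comet (covers 3 new) → pick Echo (covers 3 new). Total picks: 3.

3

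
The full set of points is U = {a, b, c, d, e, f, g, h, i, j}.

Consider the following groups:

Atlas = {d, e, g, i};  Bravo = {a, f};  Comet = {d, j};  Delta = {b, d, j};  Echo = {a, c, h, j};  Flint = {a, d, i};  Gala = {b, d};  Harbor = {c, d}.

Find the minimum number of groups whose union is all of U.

Atlas and Bravo and Echo and Gala together: Atlas ∪ Bravo ∪ Echo ∪ Gala = {a, b, c, d, e, f, g, h, i, j} — every point is covered.
No 3 of the 8 groups cover everything (all 56 combinations miss at least one point), so 4 is optimal.

4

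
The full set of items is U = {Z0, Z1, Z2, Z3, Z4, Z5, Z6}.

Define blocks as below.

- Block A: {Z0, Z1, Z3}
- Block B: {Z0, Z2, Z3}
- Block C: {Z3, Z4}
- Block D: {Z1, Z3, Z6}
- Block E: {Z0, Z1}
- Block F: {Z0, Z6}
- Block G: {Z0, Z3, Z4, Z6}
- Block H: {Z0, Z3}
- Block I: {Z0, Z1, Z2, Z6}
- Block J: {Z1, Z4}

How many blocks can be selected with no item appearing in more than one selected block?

C, E are pairwise disjoint (C={Z3,Z4}; E={Z0,Z1}).
Every remaining block overlaps one of these, and no 3 of the listed blocks are pairwise disjoint, so 2 is the maximum.

2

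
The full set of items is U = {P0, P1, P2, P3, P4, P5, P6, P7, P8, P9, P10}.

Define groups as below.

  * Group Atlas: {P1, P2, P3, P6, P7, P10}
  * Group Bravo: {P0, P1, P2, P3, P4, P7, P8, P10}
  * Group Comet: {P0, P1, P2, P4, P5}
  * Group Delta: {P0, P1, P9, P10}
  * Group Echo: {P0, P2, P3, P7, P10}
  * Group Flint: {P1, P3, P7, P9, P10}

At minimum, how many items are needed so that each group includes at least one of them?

2

Take H = {P0, P1}. Each listed group contains at least one of these, so H is a hitting set of size 2.
No single item lies in every group, so at least 2 are needed and 2 is optimal.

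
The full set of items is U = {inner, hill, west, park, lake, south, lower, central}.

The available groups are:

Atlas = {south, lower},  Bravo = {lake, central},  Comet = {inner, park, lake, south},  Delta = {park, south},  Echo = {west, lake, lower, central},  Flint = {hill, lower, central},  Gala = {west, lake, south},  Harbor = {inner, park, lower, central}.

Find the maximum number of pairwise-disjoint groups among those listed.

Flint, Gala are pairwise disjoint (Flint={hill,lower,central}; Gala={west,lake,south}).
Every remaining group overlaps one of these, and no 3 of the listed groups are pairwise disjoint, so 2 is the maximum.

2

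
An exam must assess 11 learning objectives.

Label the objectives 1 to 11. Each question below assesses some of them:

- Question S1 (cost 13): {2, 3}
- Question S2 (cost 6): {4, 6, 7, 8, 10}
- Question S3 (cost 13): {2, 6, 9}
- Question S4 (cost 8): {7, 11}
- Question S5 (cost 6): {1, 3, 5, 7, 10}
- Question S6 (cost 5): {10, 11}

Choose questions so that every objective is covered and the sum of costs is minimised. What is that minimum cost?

30

S2, S3, S5, S6 together cover every objective (S2 ∪ S3 ∪ S5 ∪ S6 = {1, 2, 3, 4, 5, 6, 7, 8, 9, 10, 11}); total cost 6 + 13 + 6 + 5 = 30.
No covering selection has total cost below 30.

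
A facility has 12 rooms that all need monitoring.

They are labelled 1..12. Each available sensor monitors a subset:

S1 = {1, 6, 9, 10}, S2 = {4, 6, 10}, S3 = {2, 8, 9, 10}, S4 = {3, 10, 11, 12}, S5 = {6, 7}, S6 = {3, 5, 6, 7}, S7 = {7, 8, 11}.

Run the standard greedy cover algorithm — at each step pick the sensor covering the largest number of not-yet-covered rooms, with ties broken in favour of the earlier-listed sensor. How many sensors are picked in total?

Greedy: pick S1 (covers 4 new) → pick S4 (covers 3 new) → pick S3 (covers 2 new) → pick S6 (covers 2 new) → pick S2 (covers 1 new). Total picks: 5.

5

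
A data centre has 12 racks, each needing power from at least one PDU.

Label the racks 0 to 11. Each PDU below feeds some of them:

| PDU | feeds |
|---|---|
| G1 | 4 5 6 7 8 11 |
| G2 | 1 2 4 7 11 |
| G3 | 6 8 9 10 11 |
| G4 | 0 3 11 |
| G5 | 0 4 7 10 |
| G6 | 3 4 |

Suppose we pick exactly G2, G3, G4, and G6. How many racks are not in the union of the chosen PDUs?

Union of G2, G3, G4, G6 = {0, 1, 2, 3, 4, 6, 7, 8, 9, 10, 11}.
Not covered: 5 — 1 rack.

1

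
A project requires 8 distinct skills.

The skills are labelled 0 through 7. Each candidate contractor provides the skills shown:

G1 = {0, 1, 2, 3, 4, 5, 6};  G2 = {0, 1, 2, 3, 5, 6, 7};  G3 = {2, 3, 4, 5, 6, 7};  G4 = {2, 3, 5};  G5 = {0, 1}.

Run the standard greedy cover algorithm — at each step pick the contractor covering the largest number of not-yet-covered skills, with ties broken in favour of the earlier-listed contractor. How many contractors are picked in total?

Greedy: pick G1 (covers 7 new) → pick G2 (covers 1 new). Total picks: 2.

2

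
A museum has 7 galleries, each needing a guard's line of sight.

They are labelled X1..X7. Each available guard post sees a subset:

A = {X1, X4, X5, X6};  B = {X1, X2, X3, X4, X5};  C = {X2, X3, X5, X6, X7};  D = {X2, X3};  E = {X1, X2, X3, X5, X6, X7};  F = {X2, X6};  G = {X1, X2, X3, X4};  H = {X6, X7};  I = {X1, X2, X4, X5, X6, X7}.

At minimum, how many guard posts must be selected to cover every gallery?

Take {B, C}. Their union is {X1, X2, X3, X4, X5, X6, X7}, which is all 7 galleries.
No single guard post has all 7 galleries (the largest, E, has 6), so 2 is optimal.

2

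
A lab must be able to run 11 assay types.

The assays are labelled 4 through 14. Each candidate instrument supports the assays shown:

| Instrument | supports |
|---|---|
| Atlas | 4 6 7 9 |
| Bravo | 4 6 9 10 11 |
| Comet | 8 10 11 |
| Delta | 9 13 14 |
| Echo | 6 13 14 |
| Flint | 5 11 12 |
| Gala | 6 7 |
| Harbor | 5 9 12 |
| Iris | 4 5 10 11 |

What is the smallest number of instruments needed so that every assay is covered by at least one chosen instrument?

4

Take {Atlas, Comet, Delta, Harbor}. Their union is {4, 5, 6, 7, 8, 9, 10, 11, 12, 13, 14}, which is all 11 assays.
No 3 of the 9 instruments cover everything (all 84 combinations miss at least one assay), so 4 is optimal.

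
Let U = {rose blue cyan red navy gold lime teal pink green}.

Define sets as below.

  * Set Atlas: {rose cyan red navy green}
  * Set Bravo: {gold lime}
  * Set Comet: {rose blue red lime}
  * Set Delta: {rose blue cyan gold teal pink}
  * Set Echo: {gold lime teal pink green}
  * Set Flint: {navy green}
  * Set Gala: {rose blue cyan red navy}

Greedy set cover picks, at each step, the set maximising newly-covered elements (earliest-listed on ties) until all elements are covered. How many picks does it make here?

3

Greedy: pick Delta (covers 6 new) → pick Atlas (covers 3 new) → pick Bravo (covers 1 new). Total picks: 3.
(The true minimum cover uses only 2 sets, so greedy is not optimal here.)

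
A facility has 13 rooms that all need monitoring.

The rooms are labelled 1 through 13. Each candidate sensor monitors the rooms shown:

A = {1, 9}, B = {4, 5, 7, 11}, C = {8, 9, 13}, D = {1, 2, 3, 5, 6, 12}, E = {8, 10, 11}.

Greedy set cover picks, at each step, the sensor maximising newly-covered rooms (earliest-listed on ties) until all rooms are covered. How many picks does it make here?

4

Greedy: pick D (covers 6 new) → pick B (covers 3 new) → pick C (covers 3 new) → pick E (covers 1 new). Total picks: 4.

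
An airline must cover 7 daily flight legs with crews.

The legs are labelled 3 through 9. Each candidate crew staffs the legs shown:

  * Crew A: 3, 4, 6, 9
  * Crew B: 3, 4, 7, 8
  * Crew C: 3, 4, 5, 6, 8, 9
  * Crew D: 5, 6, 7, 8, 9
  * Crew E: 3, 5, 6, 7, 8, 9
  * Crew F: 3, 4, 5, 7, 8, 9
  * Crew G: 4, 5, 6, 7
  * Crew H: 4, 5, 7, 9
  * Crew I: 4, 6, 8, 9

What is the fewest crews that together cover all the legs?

F and I together: F ∪ I = {3, 4, 5, 6, 7, 8, 9} — every leg is covered.
No single crew has all 7 legs (the largest, C, has 6), so 2 is optimal.

2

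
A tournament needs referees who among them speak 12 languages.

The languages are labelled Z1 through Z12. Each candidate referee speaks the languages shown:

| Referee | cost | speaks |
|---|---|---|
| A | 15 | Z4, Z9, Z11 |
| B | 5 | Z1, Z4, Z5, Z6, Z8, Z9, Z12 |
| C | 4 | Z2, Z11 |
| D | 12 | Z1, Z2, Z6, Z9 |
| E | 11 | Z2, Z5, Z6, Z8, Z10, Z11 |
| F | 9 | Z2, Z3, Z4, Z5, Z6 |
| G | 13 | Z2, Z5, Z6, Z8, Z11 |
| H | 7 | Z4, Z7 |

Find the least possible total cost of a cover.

32

B, E, F, H together cover every language (B ∪ E ∪ F ∪ H = {Z1, Z2, Z3, Z4, Z5, Z6, Z7, Z8, Z9, Z10, Z11, Z12}); total cost 5 + 11 + 9 + 7 = 32.
The greedy pick B, C, H, F, E costs 36; no covering selection beats 32.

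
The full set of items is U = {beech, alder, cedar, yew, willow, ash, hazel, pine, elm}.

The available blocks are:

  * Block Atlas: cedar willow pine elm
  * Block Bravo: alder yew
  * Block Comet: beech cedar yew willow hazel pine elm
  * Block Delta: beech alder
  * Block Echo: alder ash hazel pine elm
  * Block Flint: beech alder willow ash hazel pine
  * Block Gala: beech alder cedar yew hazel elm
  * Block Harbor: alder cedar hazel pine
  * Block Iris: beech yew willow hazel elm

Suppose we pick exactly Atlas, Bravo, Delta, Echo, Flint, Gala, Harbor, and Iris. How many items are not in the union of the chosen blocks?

0

Union of Atlas, Bravo, Delta, Echo, Flint, Gala, Harbor, Iris = {beech, alder, cedar, yew, willow, ash, hazel, pine, elm} — that's every item, so 0 are uncovered.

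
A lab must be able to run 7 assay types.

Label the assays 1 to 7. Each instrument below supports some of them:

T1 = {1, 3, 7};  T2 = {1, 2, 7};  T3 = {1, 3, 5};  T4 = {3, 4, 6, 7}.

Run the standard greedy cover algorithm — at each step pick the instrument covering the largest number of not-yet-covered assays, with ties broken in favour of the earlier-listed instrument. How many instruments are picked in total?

Greedy: pick T4 (covers 4 new) → pick T2 (covers 2 new) → pick T3 (covers 1 new). Total picks: 3.

3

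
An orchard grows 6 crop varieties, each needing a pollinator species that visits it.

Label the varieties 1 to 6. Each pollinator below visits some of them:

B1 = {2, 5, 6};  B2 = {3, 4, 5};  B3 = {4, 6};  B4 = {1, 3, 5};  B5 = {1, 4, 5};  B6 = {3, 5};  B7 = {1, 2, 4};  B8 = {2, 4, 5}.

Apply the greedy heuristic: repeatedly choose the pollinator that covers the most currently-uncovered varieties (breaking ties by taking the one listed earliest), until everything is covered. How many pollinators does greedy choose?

3

Greedy: pick B1 (covers 3 new) → pick B2 (covers 2 new) → pick B4 (covers 1 new). Total picks: 3.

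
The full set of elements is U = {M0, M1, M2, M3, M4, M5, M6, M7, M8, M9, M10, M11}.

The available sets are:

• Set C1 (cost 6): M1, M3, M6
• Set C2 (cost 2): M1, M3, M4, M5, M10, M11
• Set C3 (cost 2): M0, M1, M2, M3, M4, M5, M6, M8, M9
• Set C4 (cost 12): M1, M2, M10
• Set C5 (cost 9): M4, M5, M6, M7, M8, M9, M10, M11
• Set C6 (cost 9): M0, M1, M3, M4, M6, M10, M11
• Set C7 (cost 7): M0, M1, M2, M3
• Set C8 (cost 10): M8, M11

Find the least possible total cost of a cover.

11

C3, C5 together cover every element (C3 ∪ C5 = {M0, M1, M2, M3, M4, M5, M6, M7, M8, M9, M10, M11}); total cost 2 + 9 = 11.
The greedy pick C3, C2, C5 costs 13; no covering selection beats 11.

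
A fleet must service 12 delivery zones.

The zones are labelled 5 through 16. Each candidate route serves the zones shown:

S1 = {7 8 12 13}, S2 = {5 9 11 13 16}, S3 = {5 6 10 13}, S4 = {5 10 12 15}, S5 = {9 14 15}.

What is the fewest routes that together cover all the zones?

Take {S1, S2, S3, S5}. Their union is {5, 6, 7, 8, 9, 10, 11, 12, 13, 14, 15, 16}, which is all 12 zones.
Only S3 contains 6, so S3 is forced; the remaining 8 zones need at least 3 more routes (each remaining route adds at most 3) — so at least 4 routes are needed, and 4 is optimal.

4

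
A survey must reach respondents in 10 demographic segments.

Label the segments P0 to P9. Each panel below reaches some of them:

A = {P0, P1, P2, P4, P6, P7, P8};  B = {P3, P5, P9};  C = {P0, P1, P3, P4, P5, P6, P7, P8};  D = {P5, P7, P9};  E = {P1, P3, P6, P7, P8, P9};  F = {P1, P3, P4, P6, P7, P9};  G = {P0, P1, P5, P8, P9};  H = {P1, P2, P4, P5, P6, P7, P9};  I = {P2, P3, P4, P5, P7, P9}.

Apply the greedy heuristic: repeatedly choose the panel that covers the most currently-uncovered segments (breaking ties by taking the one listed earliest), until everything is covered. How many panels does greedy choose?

2

Greedy: pick C (covers 8 new) → pick H (covers 2 new). Total picks: 2.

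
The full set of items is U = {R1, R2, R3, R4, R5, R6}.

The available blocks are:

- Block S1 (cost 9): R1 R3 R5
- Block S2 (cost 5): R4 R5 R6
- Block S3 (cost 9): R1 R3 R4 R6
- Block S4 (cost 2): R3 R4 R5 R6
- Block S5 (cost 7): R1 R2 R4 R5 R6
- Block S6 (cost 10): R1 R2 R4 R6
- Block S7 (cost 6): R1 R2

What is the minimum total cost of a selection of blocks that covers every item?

8

S4, S7 together cover every item (S4 ∪ S7 = {R1, R2, R3, R4, R5, R6}); total cost 2 + 6 = 8.
No covering selection has total cost below 8.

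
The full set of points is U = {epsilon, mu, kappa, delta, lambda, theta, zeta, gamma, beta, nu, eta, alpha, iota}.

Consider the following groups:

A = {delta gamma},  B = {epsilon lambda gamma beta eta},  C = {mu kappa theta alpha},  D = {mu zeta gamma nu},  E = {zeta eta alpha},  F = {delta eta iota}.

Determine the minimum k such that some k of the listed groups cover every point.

4

B and C and D and F together: B ∪ C ∪ D ∪ F = {epsilon, mu, kappa, delta, lambda, theta, zeta, gamma, beta, nu, eta, alpha, iota} — every point is covered.
Only D contains nu, so D is forced; the remaining 9 points need at least 3 more groups (each remaining group adds at most 4) — so at least 4 groups are needed, and 4 is optimal.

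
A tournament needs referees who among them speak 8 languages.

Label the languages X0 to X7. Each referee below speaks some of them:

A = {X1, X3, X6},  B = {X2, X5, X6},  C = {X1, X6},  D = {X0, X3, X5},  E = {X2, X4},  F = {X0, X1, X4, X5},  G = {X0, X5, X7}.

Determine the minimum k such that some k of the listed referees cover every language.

3

Take {A, E, G}. Their union is {X0, X1, X2, X3, X4, X5, X6, X7}, which is all 8 languages.
Only G contains X7, so G is forced; the remaining 5 languages need at least 2 more referees (each remaining referee adds at most 3) — so at least 3 referees are needed, and 3 is optimal.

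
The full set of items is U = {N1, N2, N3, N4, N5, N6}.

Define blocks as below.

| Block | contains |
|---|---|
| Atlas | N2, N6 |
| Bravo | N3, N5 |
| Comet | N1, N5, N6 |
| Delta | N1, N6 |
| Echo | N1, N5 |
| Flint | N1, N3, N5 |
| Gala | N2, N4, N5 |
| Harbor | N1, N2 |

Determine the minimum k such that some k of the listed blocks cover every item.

3

Take {Bravo, Comet, Gala}. Their union is {N1, N2, N3, N4, N5, N6}, which is all 6 items.
Only Gala contains N4, so Gala is forced; the remaining 3 items need at least 2 more blocks (each remaining block adds at most 2) — so at least 3 blocks are needed, and 3 is optimal.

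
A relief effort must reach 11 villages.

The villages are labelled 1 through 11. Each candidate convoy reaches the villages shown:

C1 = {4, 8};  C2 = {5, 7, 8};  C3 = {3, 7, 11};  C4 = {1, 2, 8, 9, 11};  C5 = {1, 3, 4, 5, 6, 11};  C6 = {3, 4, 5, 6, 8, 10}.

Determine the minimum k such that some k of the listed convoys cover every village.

Take {C3, C4, C6}. Their union is {1, 2, 3, 4, 5, 6, 7, 8, 9, 10, 11}, which is all 11 villages.
Only C4 contains 2, so C4 is forced; the remaining 6 villages need at least 2 more convoys (each remaining convoy adds at most 5) — so at least 3 convoys are needed, and 3 is optimal.

3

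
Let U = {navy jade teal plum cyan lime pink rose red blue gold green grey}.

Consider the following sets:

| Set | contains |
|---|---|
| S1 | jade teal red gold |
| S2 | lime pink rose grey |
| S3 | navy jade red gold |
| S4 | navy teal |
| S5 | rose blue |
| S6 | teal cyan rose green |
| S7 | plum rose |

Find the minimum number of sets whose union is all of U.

S2, S3, S5, S6, and S7 cover everything between them: the union {navy, jade, teal, plum, cyan, lime, pink, rose, red, blue, gold, green, grey} is all of U.
No 4 of the 7 sets cover everything (all 35 combinations miss at least one element), so 5 is optimal.

5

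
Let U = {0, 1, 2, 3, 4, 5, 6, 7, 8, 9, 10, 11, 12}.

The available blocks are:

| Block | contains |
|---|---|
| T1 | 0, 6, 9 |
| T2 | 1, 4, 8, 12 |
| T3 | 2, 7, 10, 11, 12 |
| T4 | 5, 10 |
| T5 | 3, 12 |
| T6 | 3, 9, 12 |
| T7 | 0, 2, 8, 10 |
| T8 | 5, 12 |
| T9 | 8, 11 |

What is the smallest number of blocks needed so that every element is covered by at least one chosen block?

5

Take {T1, T2, T3, T4, T5}. Their union is {0, 1, 2, 3, 4, 5, 6, 7, 8, 9, 10, 11, 12}, which is all 13 elements.
No 4 of the 9 blocks cover everything (all 126 combinations miss at least one element), so 5 is optimal.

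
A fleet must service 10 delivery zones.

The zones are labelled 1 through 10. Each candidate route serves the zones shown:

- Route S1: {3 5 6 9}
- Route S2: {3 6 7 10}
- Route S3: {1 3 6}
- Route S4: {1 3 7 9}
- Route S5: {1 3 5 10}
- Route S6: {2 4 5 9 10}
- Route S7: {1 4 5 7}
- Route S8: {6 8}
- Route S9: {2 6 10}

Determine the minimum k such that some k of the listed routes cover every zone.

3

Take {S4, S6, S8}. Their union is {1, 2, 3, 4, 5, 6, 7, 8, 9, 10}, which is all 10 zones.
Only S8 contains 8, so S8 is forced; the remaining 8 zones need at least 2 more routes (each remaining route adds at most 5) — so at least 3 routes are needed, and 3 is optimal.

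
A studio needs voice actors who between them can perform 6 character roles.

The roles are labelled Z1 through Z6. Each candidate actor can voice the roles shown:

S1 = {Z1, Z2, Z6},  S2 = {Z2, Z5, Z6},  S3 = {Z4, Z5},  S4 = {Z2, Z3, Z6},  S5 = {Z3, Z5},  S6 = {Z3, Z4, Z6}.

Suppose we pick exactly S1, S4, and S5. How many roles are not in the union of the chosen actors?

Union of S1, S4, S5 = {Z1, Z2, Z3, Z5, Z6}.
Not covered: Z4 — 1 role.

1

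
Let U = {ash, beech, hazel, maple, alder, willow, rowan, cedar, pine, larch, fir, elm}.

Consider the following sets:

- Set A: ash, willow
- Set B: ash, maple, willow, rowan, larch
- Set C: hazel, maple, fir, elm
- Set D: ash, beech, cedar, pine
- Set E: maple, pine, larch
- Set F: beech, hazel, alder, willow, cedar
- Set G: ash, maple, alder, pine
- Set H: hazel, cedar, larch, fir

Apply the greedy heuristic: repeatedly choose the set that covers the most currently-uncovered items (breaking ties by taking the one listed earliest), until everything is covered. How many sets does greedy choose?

Greedy: pick B (covers 5 new) → pick F (covers 4 new) → pick C (covers 2 new) → pick D (covers 1 new). Total picks: 4.

4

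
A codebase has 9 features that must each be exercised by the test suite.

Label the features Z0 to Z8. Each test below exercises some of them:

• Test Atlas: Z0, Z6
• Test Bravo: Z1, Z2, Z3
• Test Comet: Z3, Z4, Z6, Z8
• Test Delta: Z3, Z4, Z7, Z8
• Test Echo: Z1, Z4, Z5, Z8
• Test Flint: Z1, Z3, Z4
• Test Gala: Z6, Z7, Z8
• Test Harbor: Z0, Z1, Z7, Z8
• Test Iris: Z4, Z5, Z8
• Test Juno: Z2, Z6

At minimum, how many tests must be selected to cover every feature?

Take {Bravo, Harbor, Iris, Juno}. Their union is {Z0, Z1, Z2, Z3, Z4, Z5, Z6, Z7, Z8}, which is all 9 features.
No 3 of the 10 tests cover everything (all 120 combinations miss at least one feature), so 4 is optimal.

4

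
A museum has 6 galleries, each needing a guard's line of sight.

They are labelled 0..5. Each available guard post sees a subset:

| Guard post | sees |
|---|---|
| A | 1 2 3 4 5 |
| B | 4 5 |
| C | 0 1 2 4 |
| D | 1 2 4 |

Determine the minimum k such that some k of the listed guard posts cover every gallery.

2

Take {A, C}. Their union is {0, 1, 2, 3, 4, 5}, which is all 6 galleries.
No single guard post has all 6 galleries (the largest, A, has 5), so 2 is optimal.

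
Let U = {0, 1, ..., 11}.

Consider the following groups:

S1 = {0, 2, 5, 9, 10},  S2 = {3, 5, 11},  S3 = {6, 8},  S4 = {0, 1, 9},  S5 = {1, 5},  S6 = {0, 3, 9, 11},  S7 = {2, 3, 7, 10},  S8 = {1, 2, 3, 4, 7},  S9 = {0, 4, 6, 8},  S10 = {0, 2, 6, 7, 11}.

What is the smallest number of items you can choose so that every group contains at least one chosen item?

4

The 4 items {1, 2, 3, 6} hit every group.
No choice of 3 items meets every group, so 4 is the minimum.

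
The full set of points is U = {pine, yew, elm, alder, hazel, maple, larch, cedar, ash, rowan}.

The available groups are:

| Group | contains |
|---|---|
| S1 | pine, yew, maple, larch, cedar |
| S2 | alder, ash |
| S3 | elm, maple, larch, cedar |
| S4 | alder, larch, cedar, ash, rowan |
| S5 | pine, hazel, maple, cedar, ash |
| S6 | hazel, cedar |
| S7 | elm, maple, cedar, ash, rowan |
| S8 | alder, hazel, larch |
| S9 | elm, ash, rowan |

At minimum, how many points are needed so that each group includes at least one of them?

3

H = {alder, cedar, ash} meets every group (each contains at least one member of H), and |H| = 3.
No choice of 2 points meets every group, so 3 is the minimum.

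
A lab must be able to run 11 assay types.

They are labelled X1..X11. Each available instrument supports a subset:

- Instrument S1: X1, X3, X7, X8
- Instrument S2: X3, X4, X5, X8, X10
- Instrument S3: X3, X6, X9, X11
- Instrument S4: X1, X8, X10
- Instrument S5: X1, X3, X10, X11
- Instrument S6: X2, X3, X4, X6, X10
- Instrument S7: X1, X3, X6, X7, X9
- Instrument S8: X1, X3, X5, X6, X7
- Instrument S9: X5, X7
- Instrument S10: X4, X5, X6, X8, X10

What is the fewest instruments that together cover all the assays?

4

S3 and S6 and S7 and S10 together: S3 ∪ S6 ∪ S7 ∪ S10 = {X1, X2, X3, X4, X5, X6, X7, X8, X9, X10, X11} — every assay is covered.
No 3 of the 10 instruments cover everything (all 120 combinations miss at least one assay), so 4 is optimal.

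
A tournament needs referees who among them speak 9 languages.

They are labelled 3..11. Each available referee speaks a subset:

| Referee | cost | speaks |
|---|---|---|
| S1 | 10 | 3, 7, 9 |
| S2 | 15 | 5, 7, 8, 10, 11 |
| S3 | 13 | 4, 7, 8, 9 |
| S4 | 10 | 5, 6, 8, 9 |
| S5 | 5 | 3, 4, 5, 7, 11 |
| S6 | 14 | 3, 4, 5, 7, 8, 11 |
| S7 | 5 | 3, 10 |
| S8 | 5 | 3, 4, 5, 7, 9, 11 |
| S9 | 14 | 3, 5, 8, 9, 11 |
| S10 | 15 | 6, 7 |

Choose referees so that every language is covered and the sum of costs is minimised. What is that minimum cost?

20

S4, S7, S8 together cover every language (S4 ∪ S7 ∪ S8 = {3, 4, 5, 6, 7, 8, 9, 10, 11}); total cost 10 + 5 + 5 = 20.
No covering selection has total cost below 20.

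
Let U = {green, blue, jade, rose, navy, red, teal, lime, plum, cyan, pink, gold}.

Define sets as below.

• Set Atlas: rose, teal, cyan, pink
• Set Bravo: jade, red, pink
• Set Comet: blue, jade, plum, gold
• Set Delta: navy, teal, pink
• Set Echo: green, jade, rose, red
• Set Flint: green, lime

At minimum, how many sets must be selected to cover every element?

5

Atlas and Comet and Delta and Echo and Flint together: Atlas ∪ Comet ∪ Delta ∪ Echo ∪ Flint = {green, blue, jade, rose, navy, red, teal, lime, plum, cyan, pink, gold} — every element is covered.
No 4 of the 6 sets cover everything (all 15 combinations miss at least one element), so 5 is optimal.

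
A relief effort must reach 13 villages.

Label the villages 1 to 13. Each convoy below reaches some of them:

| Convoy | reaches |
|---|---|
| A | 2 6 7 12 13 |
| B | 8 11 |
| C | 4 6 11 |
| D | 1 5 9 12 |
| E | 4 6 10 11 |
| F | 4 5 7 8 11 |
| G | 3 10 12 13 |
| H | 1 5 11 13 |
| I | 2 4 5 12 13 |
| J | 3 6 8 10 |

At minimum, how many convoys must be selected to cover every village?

4

Take {A, D, F, G}. Their union is {1, 2, 3, 4, 5, 6, 7, 8, 9, 10, 11, 12, 13}, which is all 13 villages.
Only D contains 9, so D is forced; the remaining 9 villages need at least 3 more convoys (each remaining convoy adds at most 4) — so at least 4 convoys are needed, and 4 is optimal.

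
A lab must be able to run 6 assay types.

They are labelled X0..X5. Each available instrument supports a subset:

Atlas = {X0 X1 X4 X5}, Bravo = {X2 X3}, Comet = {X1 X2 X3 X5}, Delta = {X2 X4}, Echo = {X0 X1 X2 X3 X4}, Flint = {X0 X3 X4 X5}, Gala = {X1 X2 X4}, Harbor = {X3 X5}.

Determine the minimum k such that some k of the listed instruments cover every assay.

2

Atlas and Comet together: Atlas ∪ Comet = {X0, X1, X2, X3, X4, X5} — every assay is covered.
No single instrument has all 6 assays (the largest, Echo, has 5), so 2 is optimal.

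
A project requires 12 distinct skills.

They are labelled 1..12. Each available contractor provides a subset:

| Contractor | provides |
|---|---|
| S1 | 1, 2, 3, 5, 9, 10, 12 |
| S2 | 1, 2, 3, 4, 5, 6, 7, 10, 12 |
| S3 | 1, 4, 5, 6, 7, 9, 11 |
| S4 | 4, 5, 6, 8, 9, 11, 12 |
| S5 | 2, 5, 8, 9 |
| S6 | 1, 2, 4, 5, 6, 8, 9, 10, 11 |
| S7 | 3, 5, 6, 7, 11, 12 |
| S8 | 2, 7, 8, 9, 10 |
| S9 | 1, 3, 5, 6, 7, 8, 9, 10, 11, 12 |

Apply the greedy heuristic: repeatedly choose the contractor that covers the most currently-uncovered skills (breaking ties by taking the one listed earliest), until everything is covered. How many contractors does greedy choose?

2

Greedy: pick S9 (covers 10 new) → pick S2 (covers 2 new). Total picks: 2.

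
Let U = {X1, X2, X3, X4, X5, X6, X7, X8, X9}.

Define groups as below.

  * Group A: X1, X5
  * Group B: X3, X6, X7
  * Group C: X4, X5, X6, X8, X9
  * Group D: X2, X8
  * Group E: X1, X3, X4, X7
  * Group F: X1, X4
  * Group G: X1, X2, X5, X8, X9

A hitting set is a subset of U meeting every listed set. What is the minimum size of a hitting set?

Take H = {X1, X3, X8}. Each listed group contains at least one of these, so H is a hitting set of size 3.
The groups B, D, F are pairwise disjoint, so any hitting set needs a separate element for each — at least 3. Hence 3 is optimal.

3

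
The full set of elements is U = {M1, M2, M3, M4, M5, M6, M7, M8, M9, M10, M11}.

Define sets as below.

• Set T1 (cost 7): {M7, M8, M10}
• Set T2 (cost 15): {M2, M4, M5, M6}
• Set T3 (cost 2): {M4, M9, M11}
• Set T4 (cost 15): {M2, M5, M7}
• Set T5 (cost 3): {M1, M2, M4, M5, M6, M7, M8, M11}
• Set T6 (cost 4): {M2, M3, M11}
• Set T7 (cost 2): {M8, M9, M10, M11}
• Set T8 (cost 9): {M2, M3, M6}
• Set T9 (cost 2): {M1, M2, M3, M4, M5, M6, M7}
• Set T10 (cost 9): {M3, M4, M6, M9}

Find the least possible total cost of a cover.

4

T7, T9 together cover every element (T7 ∪ T9 = {M1, M2, M3, M4, M5, M6, M7, M8, M9, M10, M11}); total cost 2 + 2 = 4.
No covering selection has total cost below 4.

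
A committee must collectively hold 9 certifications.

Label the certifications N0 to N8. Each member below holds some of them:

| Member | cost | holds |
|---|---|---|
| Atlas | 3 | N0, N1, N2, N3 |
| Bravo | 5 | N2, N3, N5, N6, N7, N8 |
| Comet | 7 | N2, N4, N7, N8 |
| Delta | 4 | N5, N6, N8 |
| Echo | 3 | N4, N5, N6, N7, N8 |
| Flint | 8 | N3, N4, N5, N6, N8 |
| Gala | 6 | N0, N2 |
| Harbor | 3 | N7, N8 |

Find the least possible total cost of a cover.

6

Atlas, Echo together cover every certification (Atlas ∪ Echo = {N0, N1, N2, N3, N4, N5, N6, N7, N8}); total cost 3 + 3 = 6.
No covering selection has total cost below 6.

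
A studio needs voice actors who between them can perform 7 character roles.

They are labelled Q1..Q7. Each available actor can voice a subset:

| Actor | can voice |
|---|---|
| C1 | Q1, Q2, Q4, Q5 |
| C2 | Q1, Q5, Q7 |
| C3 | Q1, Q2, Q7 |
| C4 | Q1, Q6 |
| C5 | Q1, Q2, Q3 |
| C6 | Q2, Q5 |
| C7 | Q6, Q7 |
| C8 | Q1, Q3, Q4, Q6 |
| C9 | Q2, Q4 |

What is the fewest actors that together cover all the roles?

3

Take {C1, C7, C8}. Their union is {Q1, Q2, Q3, Q4, Q5, Q6, Q7}, which is all 7 roles.
No 2 of the 9 actors cover everything (all 36 combinations miss at least one role), so 3 is optimal.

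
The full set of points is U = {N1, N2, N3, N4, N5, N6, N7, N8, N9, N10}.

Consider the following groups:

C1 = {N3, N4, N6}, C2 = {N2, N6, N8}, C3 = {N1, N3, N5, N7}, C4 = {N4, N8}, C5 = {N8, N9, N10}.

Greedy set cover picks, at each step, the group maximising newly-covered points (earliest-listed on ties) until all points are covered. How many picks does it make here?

Greedy: pick C3 (covers 4 new) → pick C2 (covers 3 new) → pick C5 (covers 2 new) → pick C1 (covers 1 new). Total picks: 4.

4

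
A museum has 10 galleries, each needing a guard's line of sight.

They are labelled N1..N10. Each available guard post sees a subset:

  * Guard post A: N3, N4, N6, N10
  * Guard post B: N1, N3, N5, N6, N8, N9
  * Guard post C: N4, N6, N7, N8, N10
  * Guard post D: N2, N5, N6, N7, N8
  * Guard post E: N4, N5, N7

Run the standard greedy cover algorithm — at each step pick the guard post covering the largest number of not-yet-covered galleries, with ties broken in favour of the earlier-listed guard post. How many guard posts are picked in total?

3

Greedy: pick B (covers 6 new) → pick C (covers 3 new) → pick D (covers 1 new). Total picks: 3.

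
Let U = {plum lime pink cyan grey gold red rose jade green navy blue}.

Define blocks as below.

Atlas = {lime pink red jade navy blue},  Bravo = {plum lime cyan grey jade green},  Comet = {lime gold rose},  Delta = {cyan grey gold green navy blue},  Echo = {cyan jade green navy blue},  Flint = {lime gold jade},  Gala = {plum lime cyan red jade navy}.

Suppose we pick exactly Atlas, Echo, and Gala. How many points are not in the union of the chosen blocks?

3

Union of Atlas, Echo, Gala = {plum, lime, pink, cyan, red, jade, green, navy, blue}.
Not covered: grey, gold, rose — 3 points.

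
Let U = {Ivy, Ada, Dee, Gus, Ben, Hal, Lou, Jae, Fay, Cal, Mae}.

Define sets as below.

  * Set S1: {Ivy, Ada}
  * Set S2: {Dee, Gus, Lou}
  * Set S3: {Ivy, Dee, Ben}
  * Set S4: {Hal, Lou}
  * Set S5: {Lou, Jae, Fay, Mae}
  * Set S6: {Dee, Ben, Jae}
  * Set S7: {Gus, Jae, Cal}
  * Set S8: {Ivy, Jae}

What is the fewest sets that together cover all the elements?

Take {S1, S3, S4, S5, S7}. Their union is {Ivy, Ada, Dee, Gus, Ben, Hal, Lou, Jae, Fay, Cal, Mae}, which is all 11 elements.
No 4 of the 8 sets cover everything (all 70 combinations miss at least one element), so 5 is optimal.

5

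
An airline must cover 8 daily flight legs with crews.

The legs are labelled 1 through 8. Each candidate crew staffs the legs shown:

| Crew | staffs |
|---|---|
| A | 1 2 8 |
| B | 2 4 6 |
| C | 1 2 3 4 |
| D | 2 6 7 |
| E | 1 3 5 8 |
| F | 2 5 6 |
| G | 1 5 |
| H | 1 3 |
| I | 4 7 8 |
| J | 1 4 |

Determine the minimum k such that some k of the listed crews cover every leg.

3

B and E and I together: B ∪ E ∪ I = {1, 2, 3, 4, 5, 6, 7, 8} — every leg is covered.
No 2 of the 10 crews cover everything (all 45 combinations miss at least one leg), so 3 is optimal.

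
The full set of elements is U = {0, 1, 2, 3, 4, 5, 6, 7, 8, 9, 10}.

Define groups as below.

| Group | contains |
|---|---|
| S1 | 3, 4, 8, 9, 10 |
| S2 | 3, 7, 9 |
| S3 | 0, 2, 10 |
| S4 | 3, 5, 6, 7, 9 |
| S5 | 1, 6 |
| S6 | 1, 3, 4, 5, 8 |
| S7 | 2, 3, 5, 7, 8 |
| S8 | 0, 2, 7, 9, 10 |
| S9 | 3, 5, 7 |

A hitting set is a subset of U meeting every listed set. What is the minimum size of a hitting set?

Take H = {2, 3, 6}. Each listed group contains at least one of these, so H is a hitting set of size 3.
The groups S3, S5, S9 are pairwise disjoint, so any hitting set needs a separate element for each — at least 3. Hence 3 is optimal.

3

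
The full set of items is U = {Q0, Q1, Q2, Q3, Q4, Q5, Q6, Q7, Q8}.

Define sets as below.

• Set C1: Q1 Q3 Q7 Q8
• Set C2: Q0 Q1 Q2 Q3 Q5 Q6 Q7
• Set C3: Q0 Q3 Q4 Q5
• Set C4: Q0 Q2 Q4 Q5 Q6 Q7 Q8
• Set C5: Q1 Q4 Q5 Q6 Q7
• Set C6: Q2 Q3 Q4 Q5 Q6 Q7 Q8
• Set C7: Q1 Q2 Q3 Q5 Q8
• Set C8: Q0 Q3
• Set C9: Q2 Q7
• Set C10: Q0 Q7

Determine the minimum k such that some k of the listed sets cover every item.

C2 and C6 cover everything between them: the union {Q0, Q1, Q2, Q3, Q4, Q5, Q6, Q7, Q8} is all of U.
No single set has all 9 items (the largest, C2, has 7), so 2 is optimal.

2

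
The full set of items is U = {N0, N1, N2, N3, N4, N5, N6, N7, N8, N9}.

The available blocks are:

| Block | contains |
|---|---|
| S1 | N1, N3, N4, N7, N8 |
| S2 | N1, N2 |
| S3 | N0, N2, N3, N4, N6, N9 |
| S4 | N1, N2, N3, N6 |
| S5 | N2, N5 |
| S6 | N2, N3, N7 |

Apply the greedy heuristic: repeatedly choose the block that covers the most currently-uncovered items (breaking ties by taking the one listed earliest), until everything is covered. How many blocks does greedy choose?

Greedy: pick S3 (covers 6 new) → pick S1 (covers 3 new) → pick S5 (covers 1 new). Total picks: 3.

3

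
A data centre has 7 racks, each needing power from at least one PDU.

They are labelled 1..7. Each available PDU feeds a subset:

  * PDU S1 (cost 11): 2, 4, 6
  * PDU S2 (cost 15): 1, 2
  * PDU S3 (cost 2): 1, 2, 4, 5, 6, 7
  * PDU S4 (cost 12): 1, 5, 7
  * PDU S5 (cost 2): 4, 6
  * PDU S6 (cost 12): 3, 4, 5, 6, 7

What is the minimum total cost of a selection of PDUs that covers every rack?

14

S3, S6 together cover every rack (S3 ∪ S6 = {1, 2, 3, 4, 5, 6, 7}); total cost 2 + 12 = 14.
No covering selection has total cost below 14.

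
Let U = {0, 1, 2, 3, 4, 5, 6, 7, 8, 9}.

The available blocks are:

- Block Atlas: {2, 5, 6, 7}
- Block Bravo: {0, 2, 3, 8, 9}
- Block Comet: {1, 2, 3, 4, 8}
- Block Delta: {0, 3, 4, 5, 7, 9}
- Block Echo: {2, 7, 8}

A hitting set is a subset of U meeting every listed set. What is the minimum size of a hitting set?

2

H = {2, 5} meets every block (each contains at least one member of H), and |H| = 2.
No single point lies in every block, so at least 2 are needed and 2 is optimal.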